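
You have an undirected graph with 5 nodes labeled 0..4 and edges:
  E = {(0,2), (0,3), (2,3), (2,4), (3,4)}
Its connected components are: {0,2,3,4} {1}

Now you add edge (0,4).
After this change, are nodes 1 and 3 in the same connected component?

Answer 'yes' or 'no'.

Answer: no

Derivation:
Initial components: {0,2,3,4} {1}
Adding edge (0,4): both already in same component {0,2,3,4}. No change.
New components: {0,2,3,4} {1}
Are 1 and 3 in the same component? no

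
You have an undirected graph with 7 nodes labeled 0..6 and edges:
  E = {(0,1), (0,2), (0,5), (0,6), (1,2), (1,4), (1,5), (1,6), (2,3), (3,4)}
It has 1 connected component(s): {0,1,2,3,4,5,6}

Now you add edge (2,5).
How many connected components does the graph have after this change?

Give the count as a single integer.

Answer: 1

Derivation:
Initial component count: 1
Add (2,5): endpoints already in same component. Count unchanged: 1.
New component count: 1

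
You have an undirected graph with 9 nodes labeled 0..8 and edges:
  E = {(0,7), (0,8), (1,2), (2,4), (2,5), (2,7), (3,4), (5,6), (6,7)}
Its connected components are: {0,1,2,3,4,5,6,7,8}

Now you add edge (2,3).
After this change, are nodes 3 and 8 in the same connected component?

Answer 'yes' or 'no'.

Initial components: {0,1,2,3,4,5,6,7,8}
Adding edge (2,3): both already in same component {0,1,2,3,4,5,6,7,8}. No change.
New components: {0,1,2,3,4,5,6,7,8}
Are 3 and 8 in the same component? yes

Answer: yes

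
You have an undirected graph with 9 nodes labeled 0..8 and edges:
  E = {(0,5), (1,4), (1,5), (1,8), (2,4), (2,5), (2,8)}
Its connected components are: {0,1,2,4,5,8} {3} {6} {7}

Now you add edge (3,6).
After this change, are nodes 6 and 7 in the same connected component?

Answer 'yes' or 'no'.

Initial components: {0,1,2,4,5,8} {3} {6} {7}
Adding edge (3,6): merges {3} and {6}.
New components: {0,1,2,4,5,8} {3,6} {7}
Are 6 and 7 in the same component? no

Answer: no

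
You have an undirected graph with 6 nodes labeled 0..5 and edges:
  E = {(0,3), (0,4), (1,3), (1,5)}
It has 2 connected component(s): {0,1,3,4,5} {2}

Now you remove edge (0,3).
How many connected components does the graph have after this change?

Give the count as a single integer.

Initial component count: 2
Remove (0,3): it was a bridge. Count increases: 2 -> 3.
  After removal, components: {0,4} {1,3,5} {2}
New component count: 3

Answer: 3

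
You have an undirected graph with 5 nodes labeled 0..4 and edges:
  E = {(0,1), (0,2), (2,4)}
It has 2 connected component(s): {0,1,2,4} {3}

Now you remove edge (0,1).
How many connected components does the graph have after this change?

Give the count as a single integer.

Initial component count: 2
Remove (0,1): it was a bridge. Count increases: 2 -> 3.
  After removal, components: {0,2,4} {1} {3}
New component count: 3

Answer: 3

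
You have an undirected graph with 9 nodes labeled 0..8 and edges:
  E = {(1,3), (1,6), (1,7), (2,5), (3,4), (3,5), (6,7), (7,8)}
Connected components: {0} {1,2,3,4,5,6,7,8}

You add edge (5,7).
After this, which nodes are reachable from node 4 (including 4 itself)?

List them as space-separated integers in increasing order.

Answer: 1 2 3 4 5 6 7 8

Derivation:
Before: nodes reachable from 4: {1,2,3,4,5,6,7,8}
Adding (5,7): both endpoints already in same component. Reachability from 4 unchanged.
After: nodes reachable from 4: {1,2,3,4,5,6,7,8}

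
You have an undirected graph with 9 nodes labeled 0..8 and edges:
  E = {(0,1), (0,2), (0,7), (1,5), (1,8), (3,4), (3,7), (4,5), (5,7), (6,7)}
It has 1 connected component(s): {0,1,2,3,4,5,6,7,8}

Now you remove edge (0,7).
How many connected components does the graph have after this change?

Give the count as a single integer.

Answer: 1

Derivation:
Initial component count: 1
Remove (0,7): not a bridge. Count unchanged: 1.
  After removal, components: {0,1,2,3,4,5,6,7,8}
New component count: 1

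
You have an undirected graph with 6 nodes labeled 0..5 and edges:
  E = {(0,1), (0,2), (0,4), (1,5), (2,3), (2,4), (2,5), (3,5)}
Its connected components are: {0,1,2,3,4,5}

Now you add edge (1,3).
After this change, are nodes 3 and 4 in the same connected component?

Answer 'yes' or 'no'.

Initial components: {0,1,2,3,4,5}
Adding edge (1,3): both already in same component {0,1,2,3,4,5}. No change.
New components: {0,1,2,3,4,5}
Are 3 and 4 in the same component? yes

Answer: yes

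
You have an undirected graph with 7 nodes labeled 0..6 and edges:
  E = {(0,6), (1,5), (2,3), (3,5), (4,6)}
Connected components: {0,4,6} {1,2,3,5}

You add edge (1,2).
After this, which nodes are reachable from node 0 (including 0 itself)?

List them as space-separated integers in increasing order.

Before: nodes reachable from 0: {0,4,6}
Adding (1,2): both endpoints already in same component. Reachability from 0 unchanged.
After: nodes reachable from 0: {0,4,6}

Answer: 0 4 6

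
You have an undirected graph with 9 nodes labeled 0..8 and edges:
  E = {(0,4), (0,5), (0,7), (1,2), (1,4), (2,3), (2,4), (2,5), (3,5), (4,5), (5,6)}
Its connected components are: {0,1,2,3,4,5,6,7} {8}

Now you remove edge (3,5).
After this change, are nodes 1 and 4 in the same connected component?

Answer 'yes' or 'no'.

Answer: yes

Derivation:
Initial components: {0,1,2,3,4,5,6,7} {8}
Removing edge (3,5): not a bridge — component count unchanged at 2.
New components: {0,1,2,3,4,5,6,7} {8}
Are 1 and 4 in the same component? yes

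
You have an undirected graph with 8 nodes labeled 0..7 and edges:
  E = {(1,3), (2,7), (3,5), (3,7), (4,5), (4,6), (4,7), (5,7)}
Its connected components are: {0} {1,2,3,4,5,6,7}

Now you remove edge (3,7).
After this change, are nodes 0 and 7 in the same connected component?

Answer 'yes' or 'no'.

Answer: no

Derivation:
Initial components: {0} {1,2,3,4,5,6,7}
Removing edge (3,7): not a bridge — component count unchanged at 2.
New components: {0} {1,2,3,4,5,6,7}
Are 0 and 7 in the same component? no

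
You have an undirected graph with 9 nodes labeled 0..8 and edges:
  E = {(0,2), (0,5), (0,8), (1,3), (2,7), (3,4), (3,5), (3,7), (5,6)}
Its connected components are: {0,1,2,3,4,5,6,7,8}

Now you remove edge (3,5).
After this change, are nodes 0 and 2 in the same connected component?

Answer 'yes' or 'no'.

Answer: yes

Derivation:
Initial components: {0,1,2,3,4,5,6,7,8}
Removing edge (3,5): not a bridge — component count unchanged at 1.
New components: {0,1,2,3,4,5,6,7,8}
Are 0 and 2 in the same component? yes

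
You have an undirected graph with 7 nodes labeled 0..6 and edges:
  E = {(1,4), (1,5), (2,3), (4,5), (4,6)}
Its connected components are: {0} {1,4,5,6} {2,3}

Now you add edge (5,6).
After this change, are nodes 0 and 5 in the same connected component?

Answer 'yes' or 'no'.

Answer: no

Derivation:
Initial components: {0} {1,4,5,6} {2,3}
Adding edge (5,6): both already in same component {1,4,5,6}. No change.
New components: {0} {1,4,5,6} {2,3}
Are 0 and 5 in the same component? no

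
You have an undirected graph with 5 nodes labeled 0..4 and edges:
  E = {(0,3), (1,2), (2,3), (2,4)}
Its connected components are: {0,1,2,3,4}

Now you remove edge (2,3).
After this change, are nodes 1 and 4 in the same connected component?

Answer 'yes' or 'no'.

Answer: yes

Derivation:
Initial components: {0,1,2,3,4}
Removing edge (2,3): it was a bridge — component count 1 -> 2.
New components: {0,3} {1,2,4}
Are 1 and 4 in the same component? yes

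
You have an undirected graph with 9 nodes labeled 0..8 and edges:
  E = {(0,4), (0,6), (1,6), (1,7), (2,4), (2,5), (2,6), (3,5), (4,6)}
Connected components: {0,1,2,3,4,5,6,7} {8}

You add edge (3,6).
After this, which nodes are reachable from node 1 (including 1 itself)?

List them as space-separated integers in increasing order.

Answer: 0 1 2 3 4 5 6 7

Derivation:
Before: nodes reachable from 1: {0,1,2,3,4,5,6,7}
Adding (3,6): both endpoints already in same component. Reachability from 1 unchanged.
After: nodes reachable from 1: {0,1,2,3,4,5,6,7}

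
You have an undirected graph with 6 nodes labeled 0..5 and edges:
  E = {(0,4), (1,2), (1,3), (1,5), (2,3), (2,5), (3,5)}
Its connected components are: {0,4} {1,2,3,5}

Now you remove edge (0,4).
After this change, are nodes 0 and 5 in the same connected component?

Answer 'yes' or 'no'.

Answer: no

Derivation:
Initial components: {0,4} {1,2,3,5}
Removing edge (0,4): it was a bridge — component count 2 -> 3.
New components: {0} {1,2,3,5} {4}
Are 0 and 5 in the same component? no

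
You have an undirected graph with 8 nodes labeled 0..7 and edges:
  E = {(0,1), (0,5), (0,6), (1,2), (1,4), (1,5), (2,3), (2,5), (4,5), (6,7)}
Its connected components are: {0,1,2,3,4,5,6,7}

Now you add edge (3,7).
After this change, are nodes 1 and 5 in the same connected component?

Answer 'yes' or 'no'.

Initial components: {0,1,2,3,4,5,6,7}
Adding edge (3,7): both already in same component {0,1,2,3,4,5,6,7}. No change.
New components: {0,1,2,3,4,5,6,7}
Are 1 and 5 in the same component? yes

Answer: yes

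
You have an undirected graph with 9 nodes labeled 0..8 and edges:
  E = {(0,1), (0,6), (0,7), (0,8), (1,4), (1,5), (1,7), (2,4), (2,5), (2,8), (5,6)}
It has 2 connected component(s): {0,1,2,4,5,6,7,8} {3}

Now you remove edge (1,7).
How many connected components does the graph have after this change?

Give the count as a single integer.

Initial component count: 2
Remove (1,7): not a bridge. Count unchanged: 2.
  After removal, components: {0,1,2,4,5,6,7,8} {3}
New component count: 2

Answer: 2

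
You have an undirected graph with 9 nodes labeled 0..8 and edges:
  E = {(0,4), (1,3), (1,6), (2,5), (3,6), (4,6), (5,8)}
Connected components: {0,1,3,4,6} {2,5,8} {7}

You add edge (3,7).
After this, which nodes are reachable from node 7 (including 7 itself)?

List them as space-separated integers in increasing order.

Before: nodes reachable from 7: {7}
Adding (3,7): merges 7's component with another. Reachability grows.
After: nodes reachable from 7: {0,1,3,4,6,7}

Answer: 0 1 3 4 6 7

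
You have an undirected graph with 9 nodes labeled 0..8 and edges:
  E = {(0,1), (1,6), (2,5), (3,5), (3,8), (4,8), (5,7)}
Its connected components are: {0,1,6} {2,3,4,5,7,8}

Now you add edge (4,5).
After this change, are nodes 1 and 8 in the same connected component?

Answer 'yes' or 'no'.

Initial components: {0,1,6} {2,3,4,5,7,8}
Adding edge (4,5): both already in same component {2,3,4,5,7,8}. No change.
New components: {0,1,6} {2,3,4,5,7,8}
Are 1 and 8 in the same component? no

Answer: no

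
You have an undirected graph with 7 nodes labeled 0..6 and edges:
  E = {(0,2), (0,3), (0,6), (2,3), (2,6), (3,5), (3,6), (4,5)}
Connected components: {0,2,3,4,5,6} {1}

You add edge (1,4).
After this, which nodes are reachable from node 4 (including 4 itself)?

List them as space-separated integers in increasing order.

Before: nodes reachable from 4: {0,2,3,4,5,6}
Adding (1,4): merges 4's component with another. Reachability grows.
After: nodes reachable from 4: {0,1,2,3,4,5,6}

Answer: 0 1 2 3 4 5 6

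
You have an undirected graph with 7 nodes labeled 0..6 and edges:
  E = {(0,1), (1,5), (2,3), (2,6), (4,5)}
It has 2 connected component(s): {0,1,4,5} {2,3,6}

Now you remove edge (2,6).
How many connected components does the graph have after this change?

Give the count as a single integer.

Initial component count: 2
Remove (2,6): it was a bridge. Count increases: 2 -> 3.
  After removal, components: {0,1,4,5} {2,3} {6}
New component count: 3

Answer: 3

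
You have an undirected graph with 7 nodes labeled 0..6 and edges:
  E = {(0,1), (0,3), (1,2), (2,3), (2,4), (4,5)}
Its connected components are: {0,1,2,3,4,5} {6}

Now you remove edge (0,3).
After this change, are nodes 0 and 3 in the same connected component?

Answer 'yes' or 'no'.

Initial components: {0,1,2,3,4,5} {6}
Removing edge (0,3): not a bridge — component count unchanged at 2.
New components: {0,1,2,3,4,5} {6}
Are 0 and 3 in the same component? yes

Answer: yes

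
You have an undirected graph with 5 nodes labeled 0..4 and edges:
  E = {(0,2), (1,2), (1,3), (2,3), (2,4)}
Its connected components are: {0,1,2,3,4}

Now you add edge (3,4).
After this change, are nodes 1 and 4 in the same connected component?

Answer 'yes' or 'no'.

Answer: yes

Derivation:
Initial components: {0,1,2,3,4}
Adding edge (3,4): both already in same component {0,1,2,3,4}. No change.
New components: {0,1,2,3,4}
Are 1 and 4 in the same component? yes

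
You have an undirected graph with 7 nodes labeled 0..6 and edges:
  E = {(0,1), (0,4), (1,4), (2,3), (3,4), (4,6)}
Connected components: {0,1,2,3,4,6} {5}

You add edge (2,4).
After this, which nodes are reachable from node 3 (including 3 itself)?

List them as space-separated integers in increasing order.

Answer: 0 1 2 3 4 6

Derivation:
Before: nodes reachable from 3: {0,1,2,3,4,6}
Adding (2,4): both endpoints already in same component. Reachability from 3 unchanged.
After: nodes reachable from 3: {0,1,2,3,4,6}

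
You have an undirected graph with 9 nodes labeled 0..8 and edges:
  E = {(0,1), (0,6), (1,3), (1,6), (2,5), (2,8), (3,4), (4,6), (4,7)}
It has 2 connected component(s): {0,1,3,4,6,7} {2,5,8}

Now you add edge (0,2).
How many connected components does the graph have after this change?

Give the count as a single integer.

Answer: 1

Derivation:
Initial component count: 2
Add (0,2): merges two components. Count decreases: 2 -> 1.
New component count: 1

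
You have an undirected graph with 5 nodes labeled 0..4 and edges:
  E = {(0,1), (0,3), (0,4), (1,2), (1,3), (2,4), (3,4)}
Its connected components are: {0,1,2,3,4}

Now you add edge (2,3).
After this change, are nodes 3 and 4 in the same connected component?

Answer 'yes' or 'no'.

Initial components: {0,1,2,3,4}
Adding edge (2,3): both already in same component {0,1,2,3,4}. No change.
New components: {0,1,2,3,4}
Are 3 and 4 in the same component? yes

Answer: yes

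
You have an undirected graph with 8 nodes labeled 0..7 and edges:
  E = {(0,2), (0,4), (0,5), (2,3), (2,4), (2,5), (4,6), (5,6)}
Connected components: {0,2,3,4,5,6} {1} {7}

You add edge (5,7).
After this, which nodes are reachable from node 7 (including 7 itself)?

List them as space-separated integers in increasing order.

Answer: 0 2 3 4 5 6 7

Derivation:
Before: nodes reachable from 7: {7}
Adding (5,7): merges 7's component with another. Reachability grows.
After: nodes reachable from 7: {0,2,3,4,5,6,7}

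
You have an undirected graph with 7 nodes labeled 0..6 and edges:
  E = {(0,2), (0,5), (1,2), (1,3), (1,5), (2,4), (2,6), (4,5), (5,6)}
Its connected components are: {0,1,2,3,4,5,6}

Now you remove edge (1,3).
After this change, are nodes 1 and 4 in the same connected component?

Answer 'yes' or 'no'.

Answer: yes

Derivation:
Initial components: {0,1,2,3,4,5,6}
Removing edge (1,3): it was a bridge — component count 1 -> 2.
New components: {0,1,2,4,5,6} {3}
Are 1 and 4 in the same component? yes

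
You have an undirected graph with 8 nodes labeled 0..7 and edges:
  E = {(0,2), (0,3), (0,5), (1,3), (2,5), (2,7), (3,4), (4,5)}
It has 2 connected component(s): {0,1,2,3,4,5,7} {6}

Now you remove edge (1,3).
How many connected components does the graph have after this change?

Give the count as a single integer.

Initial component count: 2
Remove (1,3): it was a bridge. Count increases: 2 -> 3.
  After removal, components: {0,2,3,4,5,7} {1} {6}
New component count: 3

Answer: 3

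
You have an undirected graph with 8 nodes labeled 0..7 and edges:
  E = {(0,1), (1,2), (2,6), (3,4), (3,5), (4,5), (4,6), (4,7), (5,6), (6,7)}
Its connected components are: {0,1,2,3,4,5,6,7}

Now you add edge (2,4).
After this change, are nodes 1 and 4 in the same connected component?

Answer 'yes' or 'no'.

Answer: yes

Derivation:
Initial components: {0,1,2,3,4,5,6,7}
Adding edge (2,4): both already in same component {0,1,2,3,4,5,6,7}. No change.
New components: {0,1,2,3,4,5,6,7}
Are 1 and 4 in the same component? yes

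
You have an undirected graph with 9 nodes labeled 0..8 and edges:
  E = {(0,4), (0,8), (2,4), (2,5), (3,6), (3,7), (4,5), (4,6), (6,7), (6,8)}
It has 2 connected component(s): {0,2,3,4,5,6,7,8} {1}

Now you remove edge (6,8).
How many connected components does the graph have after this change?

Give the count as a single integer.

Answer: 2

Derivation:
Initial component count: 2
Remove (6,8): not a bridge. Count unchanged: 2.
  After removal, components: {0,2,3,4,5,6,7,8} {1}
New component count: 2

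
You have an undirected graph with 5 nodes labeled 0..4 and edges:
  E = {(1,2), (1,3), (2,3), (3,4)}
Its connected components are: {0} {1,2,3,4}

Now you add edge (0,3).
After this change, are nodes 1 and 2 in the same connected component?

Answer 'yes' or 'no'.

Answer: yes

Derivation:
Initial components: {0} {1,2,3,4}
Adding edge (0,3): merges {0} and {1,2,3,4}.
New components: {0,1,2,3,4}
Are 1 and 2 in the same component? yes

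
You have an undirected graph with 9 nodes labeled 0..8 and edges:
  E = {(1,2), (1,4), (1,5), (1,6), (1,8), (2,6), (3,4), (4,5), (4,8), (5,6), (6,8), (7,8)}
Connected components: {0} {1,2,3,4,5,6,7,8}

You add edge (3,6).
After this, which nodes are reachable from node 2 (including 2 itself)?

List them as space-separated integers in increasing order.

Answer: 1 2 3 4 5 6 7 8

Derivation:
Before: nodes reachable from 2: {1,2,3,4,5,6,7,8}
Adding (3,6): both endpoints already in same component. Reachability from 2 unchanged.
After: nodes reachable from 2: {1,2,3,4,5,6,7,8}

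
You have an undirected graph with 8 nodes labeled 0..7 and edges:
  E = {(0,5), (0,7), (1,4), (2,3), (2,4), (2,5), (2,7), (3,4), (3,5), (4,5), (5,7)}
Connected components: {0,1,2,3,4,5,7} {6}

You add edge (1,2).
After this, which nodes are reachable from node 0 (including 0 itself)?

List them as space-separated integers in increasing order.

Answer: 0 1 2 3 4 5 7

Derivation:
Before: nodes reachable from 0: {0,1,2,3,4,5,7}
Adding (1,2): both endpoints already in same component. Reachability from 0 unchanged.
After: nodes reachable from 0: {0,1,2,3,4,5,7}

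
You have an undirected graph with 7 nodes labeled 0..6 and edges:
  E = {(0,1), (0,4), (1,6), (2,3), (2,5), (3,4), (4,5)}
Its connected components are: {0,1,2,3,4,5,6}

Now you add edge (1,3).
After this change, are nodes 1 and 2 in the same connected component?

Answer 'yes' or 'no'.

Initial components: {0,1,2,3,4,5,6}
Adding edge (1,3): both already in same component {0,1,2,3,4,5,6}. No change.
New components: {0,1,2,3,4,5,6}
Are 1 and 2 in the same component? yes

Answer: yes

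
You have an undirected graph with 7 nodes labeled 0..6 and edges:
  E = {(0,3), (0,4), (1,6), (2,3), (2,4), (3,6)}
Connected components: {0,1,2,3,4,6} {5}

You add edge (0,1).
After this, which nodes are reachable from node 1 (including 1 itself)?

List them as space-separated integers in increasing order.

Answer: 0 1 2 3 4 6

Derivation:
Before: nodes reachable from 1: {0,1,2,3,4,6}
Adding (0,1): both endpoints already in same component. Reachability from 1 unchanged.
After: nodes reachable from 1: {0,1,2,3,4,6}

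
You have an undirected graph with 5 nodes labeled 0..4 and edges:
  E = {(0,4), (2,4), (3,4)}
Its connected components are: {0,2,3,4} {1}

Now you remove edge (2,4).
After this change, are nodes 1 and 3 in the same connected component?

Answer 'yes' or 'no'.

Answer: no

Derivation:
Initial components: {0,2,3,4} {1}
Removing edge (2,4): it was a bridge — component count 2 -> 3.
New components: {0,3,4} {1} {2}
Are 1 and 3 in the same component? no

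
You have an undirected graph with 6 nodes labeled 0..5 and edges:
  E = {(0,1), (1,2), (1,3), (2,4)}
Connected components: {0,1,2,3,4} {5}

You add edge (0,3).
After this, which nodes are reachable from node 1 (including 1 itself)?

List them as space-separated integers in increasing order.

Before: nodes reachable from 1: {0,1,2,3,4}
Adding (0,3): both endpoints already in same component. Reachability from 1 unchanged.
After: nodes reachable from 1: {0,1,2,3,4}

Answer: 0 1 2 3 4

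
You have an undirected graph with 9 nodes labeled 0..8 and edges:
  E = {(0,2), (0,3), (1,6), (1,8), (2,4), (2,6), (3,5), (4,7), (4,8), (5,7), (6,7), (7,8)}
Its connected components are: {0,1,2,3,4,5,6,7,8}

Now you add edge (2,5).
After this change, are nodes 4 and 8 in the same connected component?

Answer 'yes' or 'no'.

Answer: yes

Derivation:
Initial components: {0,1,2,3,4,5,6,7,8}
Adding edge (2,5): both already in same component {0,1,2,3,4,5,6,7,8}. No change.
New components: {0,1,2,3,4,5,6,7,8}
Are 4 and 8 in the same component? yes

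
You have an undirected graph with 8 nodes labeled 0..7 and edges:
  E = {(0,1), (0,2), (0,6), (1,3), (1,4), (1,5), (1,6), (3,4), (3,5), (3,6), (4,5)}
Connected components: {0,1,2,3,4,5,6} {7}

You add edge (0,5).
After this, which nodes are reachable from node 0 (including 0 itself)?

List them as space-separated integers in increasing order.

Before: nodes reachable from 0: {0,1,2,3,4,5,6}
Adding (0,5): both endpoints already in same component. Reachability from 0 unchanged.
After: nodes reachable from 0: {0,1,2,3,4,5,6}

Answer: 0 1 2 3 4 5 6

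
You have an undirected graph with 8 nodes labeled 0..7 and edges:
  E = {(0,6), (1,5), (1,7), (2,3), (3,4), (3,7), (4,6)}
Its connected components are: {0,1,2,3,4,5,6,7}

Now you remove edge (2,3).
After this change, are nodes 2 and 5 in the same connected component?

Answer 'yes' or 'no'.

Answer: no

Derivation:
Initial components: {0,1,2,3,4,5,6,7}
Removing edge (2,3): it was a bridge — component count 1 -> 2.
New components: {0,1,3,4,5,6,7} {2}
Are 2 and 5 in the same component? no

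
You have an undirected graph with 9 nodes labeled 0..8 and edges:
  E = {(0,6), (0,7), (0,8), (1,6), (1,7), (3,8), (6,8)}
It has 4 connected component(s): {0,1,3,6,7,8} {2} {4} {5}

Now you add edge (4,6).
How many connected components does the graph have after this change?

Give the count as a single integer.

Answer: 3

Derivation:
Initial component count: 4
Add (4,6): merges two components. Count decreases: 4 -> 3.
New component count: 3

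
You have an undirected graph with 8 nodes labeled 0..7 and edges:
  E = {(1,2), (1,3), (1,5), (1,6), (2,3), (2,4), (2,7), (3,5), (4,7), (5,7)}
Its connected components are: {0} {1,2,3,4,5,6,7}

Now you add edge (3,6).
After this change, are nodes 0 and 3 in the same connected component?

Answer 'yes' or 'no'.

Answer: no

Derivation:
Initial components: {0} {1,2,3,4,5,6,7}
Adding edge (3,6): both already in same component {1,2,3,4,5,6,7}. No change.
New components: {0} {1,2,3,4,5,6,7}
Are 0 and 3 in the same component? no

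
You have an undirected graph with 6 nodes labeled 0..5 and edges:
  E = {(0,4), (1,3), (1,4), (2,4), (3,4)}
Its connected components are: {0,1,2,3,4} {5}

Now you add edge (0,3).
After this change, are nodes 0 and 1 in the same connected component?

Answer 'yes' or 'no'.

Initial components: {0,1,2,3,4} {5}
Adding edge (0,3): both already in same component {0,1,2,3,4}. No change.
New components: {0,1,2,3,4} {5}
Are 0 and 1 in the same component? yes

Answer: yes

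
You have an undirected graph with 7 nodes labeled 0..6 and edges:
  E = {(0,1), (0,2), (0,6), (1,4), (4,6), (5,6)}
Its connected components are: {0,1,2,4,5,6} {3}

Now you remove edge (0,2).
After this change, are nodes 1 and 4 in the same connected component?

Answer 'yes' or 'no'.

Answer: yes

Derivation:
Initial components: {0,1,2,4,5,6} {3}
Removing edge (0,2): it was a bridge — component count 2 -> 3.
New components: {0,1,4,5,6} {2} {3}
Are 1 and 4 in the same component? yes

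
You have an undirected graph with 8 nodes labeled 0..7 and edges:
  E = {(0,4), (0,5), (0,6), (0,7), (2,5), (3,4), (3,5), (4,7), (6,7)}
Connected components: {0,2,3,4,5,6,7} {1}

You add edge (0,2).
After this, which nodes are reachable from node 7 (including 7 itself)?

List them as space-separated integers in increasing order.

Before: nodes reachable from 7: {0,2,3,4,5,6,7}
Adding (0,2): both endpoints already in same component. Reachability from 7 unchanged.
After: nodes reachable from 7: {0,2,3,4,5,6,7}

Answer: 0 2 3 4 5 6 7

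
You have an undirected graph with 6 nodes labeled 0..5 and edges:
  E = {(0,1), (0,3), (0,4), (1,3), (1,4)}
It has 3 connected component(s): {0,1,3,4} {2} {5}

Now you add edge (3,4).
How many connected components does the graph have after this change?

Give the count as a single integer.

Initial component count: 3
Add (3,4): endpoints already in same component. Count unchanged: 3.
New component count: 3

Answer: 3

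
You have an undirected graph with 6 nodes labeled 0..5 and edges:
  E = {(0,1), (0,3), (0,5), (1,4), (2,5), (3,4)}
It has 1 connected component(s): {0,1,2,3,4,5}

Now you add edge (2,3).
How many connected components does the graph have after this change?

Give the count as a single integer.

Initial component count: 1
Add (2,3): endpoints already in same component. Count unchanged: 1.
New component count: 1

Answer: 1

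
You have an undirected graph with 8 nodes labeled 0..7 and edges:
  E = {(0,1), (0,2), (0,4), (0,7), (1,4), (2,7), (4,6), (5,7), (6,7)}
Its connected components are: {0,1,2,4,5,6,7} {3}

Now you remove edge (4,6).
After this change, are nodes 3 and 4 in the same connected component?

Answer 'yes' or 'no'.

Answer: no

Derivation:
Initial components: {0,1,2,4,5,6,7} {3}
Removing edge (4,6): not a bridge — component count unchanged at 2.
New components: {0,1,2,4,5,6,7} {3}
Are 3 and 4 in the same component? no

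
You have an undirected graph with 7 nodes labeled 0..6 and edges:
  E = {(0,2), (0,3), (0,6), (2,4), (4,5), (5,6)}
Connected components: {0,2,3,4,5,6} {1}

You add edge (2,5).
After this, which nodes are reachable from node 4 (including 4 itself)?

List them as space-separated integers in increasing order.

Answer: 0 2 3 4 5 6

Derivation:
Before: nodes reachable from 4: {0,2,3,4,5,6}
Adding (2,5): both endpoints already in same component. Reachability from 4 unchanged.
After: nodes reachable from 4: {0,2,3,4,5,6}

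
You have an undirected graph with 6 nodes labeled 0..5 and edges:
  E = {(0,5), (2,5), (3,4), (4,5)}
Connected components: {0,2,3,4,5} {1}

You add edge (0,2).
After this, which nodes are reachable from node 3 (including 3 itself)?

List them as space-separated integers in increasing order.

Answer: 0 2 3 4 5

Derivation:
Before: nodes reachable from 3: {0,2,3,4,5}
Adding (0,2): both endpoints already in same component. Reachability from 3 unchanged.
After: nodes reachable from 3: {0,2,3,4,5}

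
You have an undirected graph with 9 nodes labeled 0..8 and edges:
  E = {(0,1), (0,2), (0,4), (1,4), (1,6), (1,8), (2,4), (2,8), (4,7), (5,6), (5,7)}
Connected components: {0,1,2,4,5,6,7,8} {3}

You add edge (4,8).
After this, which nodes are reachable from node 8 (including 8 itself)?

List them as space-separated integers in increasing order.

Before: nodes reachable from 8: {0,1,2,4,5,6,7,8}
Adding (4,8): both endpoints already in same component. Reachability from 8 unchanged.
After: nodes reachable from 8: {0,1,2,4,5,6,7,8}

Answer: 0 1 2 4 5 6 7 8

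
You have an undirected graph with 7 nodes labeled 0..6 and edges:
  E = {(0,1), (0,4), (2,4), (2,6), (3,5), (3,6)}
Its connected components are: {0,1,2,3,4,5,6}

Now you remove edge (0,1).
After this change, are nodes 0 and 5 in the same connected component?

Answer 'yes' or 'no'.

Answer: yes

Derivation:
Initial components: {0,1,2,3,4,5,6}
Removing edge (0,1): it was a bridge — component count 1 -> 2.
New components: {0,2,3,4,5,6} {1}
Are 0 and 5 in the same component? yes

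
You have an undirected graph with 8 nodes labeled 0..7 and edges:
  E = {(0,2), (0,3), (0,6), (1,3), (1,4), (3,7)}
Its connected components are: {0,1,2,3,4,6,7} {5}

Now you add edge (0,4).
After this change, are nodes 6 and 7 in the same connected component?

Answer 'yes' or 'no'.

Answer: yes

Derivation:
Initial components: {0,1,2,3,4,6,7} {5}
Adding edge (0,4): both already in same component {0,1,2,3,4,6,7}. No change.
New components: {0,1,2,3,4,6,7} {5}
Are 6 and 7 in the same component? yes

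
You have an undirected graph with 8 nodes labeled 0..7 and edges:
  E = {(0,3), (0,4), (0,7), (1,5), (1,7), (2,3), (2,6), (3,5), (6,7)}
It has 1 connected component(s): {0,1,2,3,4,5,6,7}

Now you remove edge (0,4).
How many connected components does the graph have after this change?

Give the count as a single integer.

Initial component count: 1
Remove (0,4): it was a bridge. Count increases: 1 -> 2.
  After removal, components: {0,1,2,3,5,6,7} {4}
New component count: 2

Answer: 2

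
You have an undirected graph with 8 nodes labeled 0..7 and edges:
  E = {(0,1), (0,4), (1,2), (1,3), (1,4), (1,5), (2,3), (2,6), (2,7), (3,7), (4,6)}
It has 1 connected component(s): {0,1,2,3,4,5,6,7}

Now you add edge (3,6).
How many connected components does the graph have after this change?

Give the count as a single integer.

Answer: 1

Derivation:
Initial component count: 1
Add (3,6): endpoints already in same component. Count unchanged: 1.
New component count: 1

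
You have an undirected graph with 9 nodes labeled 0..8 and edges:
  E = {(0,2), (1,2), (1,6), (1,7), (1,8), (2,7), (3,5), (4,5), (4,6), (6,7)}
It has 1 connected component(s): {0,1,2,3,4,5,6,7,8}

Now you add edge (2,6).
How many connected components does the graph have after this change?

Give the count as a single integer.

Answer: 1

Derivation:
Initial component count: 1
Add (2,6): endpoints already in same component. Count unchanged: 1.
New component count: 1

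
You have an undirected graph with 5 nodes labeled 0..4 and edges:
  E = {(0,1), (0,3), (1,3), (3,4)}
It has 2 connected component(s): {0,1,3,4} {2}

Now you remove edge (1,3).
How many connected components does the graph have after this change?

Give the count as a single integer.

Initial component count: 2
Remove (1,3): not a bridge. Count unchanged: 2.
  After removal, components: {0,1,3,4} {2}
New component count: 2

Answer: 2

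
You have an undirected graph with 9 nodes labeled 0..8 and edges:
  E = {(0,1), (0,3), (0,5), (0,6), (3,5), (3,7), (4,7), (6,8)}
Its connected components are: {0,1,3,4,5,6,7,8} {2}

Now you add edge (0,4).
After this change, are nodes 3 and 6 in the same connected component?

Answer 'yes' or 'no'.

Initial components: {0,1,3,4,5,6,7,8} {2}
Adding edge (0,4): both already in same component {0,1,3,4,5,6,7,8}. No change.
New components: {0,1,3,4,5,6,7,8} {2}
Are 3 and 6 in the same component? yes

Answer: yes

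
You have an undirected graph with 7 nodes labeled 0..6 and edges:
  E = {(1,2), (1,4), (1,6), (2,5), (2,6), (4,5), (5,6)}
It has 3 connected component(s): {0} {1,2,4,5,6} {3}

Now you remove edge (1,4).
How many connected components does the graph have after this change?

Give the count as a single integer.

Initial component count: 3
Remove (1,4): not a bridge. Count unchanged: 3.
  After removal, components: {0} {1,2,4,5,6} {3}
New component count: 3

Answer: 3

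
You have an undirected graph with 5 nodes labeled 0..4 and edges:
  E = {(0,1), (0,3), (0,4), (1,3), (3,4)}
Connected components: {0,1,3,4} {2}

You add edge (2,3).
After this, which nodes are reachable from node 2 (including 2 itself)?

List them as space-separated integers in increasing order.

Before: nodes reachable from 2: {2}
Adding (2,3): merges 2's component with another. Reachability grows.
After: nodes reachable from 2: {0,1,2,3,4}

Answer: 0 1 2 3 4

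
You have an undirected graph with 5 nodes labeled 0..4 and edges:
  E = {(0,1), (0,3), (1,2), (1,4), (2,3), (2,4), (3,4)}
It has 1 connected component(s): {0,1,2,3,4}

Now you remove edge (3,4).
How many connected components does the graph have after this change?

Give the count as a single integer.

Initial component count: 1
Remove (3,4): not a bridge. Count unchanged: 1.
  After removal, components: {0,1,2,3,4}
New component count: 1

Answer: 1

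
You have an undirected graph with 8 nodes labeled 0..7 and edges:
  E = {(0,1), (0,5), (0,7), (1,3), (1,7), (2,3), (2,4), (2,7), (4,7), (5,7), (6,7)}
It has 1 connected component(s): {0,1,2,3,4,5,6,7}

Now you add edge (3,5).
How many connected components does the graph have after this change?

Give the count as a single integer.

Answer: 1

Derivation:
Initial component count: 1
Add (3,5): endpoints already in same component. Count unchanged: 1.
New component count: 1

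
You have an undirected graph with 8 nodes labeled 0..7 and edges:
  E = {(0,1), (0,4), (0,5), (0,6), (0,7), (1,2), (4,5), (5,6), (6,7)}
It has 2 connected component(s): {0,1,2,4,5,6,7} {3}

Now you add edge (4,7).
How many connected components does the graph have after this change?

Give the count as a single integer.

Initial component count: 2
Add (4,7): endpoints already in same component. Count unchanged: 2.
New component count: 2

Answer: 2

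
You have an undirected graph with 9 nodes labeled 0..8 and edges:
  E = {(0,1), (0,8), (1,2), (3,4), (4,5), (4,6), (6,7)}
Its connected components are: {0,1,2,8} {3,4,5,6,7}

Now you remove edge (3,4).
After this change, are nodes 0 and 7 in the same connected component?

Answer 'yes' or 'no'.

Initial components: {0,1,2,8} {3,4,5,6,7}
Removing edge (3,4): it was a bridge — component count 2 -> 3.
New components: {0,1,2,8} {3} {4,5,6,7}
Are 0 and 7 in the same component? no

Answer: no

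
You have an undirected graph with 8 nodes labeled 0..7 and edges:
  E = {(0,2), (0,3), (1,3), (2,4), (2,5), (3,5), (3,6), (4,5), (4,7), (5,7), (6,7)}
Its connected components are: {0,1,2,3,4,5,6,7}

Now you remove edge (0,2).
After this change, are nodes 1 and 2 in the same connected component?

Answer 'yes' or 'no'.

Initial components: {0,1,2,3,4,5,6,7}
Removing edge (0,2): not a bridge — component count unchanged at 1.
New components: {0,1,2,3,4,5,6,7}
Are 1 and 2 in the same component? yes

Answer: yes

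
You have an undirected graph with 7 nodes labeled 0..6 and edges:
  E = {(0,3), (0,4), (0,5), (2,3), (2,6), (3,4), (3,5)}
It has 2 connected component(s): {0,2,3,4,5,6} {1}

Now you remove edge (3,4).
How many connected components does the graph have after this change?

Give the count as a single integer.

Initial component count: 2
Remove (3,4): not a bridge. Count unchanged: 2.
  After removal, components: {0,2,3,4,5,6} {1}
New component count: 2

Answer: 2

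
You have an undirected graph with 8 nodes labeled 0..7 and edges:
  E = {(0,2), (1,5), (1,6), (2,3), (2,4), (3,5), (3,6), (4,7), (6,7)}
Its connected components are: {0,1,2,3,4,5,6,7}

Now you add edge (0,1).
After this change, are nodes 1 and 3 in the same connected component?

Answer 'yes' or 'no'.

Initial components: {0,1,2,3,4,5,6,7}
Adding edge (0,1): both already in same component {0,1,2,3,4,5,6,7}. No change.
New components: {0,1,2,3,4,5,6,7}
Are 1 and 3 in the same component? yes

Answer: yes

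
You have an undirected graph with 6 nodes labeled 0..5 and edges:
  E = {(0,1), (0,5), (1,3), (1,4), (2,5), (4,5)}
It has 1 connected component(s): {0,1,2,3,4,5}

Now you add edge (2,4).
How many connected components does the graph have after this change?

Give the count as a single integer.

Answer: 1

Derivation:
Initial component count: 1
Add (2,4): endpoints already in same component. Count unchanged: 1.
New component count: 1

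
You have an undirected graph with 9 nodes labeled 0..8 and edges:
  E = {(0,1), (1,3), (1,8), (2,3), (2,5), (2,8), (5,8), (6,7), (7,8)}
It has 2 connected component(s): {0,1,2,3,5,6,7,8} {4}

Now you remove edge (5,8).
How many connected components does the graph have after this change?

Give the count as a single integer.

Answer: 2

Derivation:
Initial component count: 2
Remove (5,8): not a bridge. Count unchanged: 2.
  After removal, components: {0,1,2,3,5,6,7,8} {4}
New component count: 2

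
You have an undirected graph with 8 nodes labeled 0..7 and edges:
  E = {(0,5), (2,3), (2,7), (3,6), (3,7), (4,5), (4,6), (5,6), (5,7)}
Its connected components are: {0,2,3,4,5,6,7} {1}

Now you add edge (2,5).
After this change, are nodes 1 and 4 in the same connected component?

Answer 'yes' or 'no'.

Initial components: {0,2,3,4,5,6,7} {1}
Adding edge (2,5): both already in same component {0,2,3,4,5,6,7}. No change.
New components: {0,2,3,4,5,6,7} {1}
Are 1 and 4 in the same component? no

Answer: no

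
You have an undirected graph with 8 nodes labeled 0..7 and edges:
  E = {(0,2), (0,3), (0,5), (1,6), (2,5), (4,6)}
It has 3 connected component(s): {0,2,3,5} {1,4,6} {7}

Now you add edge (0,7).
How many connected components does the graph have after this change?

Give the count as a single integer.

Answer: 2

Derivation:
Initial component count: 3
Add (0,7): merges two components. Count decreases: 3 -> 2.
New component count: 2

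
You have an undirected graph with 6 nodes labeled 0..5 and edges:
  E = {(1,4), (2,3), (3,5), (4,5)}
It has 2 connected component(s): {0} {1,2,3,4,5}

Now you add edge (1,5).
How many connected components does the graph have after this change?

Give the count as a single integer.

Initial component count: 2
Add (1,5): endpoints already in same component. Count unchanged: 2.
New component count: 2

Answer: 2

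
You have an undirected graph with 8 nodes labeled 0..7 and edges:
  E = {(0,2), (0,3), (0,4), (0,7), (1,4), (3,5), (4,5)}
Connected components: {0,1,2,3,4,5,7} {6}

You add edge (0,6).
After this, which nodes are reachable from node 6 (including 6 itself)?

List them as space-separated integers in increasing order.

Before: nodes reachable from 6: {6}
Adding (0,6): merges 6's component with another. Reachability grows.
After: nodes reachable from 6: {0,1,2,3,4,5,6,7}

Answer: 0 1 2 3 4 5 6 7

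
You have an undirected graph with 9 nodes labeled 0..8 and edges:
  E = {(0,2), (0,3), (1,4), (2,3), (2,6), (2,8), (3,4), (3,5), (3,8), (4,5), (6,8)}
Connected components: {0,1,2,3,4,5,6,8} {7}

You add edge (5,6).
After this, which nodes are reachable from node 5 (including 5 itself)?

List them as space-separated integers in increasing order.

Before: nodes reachable from 5: {0,1,2,3,4,5,6,8}
Adding (5,6): both endpoints already in same component. Reachability from 5 unchanged.
After: nodes reachable from 5: {0,1,2,3,4,5,6,8}

Answer: 0 1 2 3 4 5 6 8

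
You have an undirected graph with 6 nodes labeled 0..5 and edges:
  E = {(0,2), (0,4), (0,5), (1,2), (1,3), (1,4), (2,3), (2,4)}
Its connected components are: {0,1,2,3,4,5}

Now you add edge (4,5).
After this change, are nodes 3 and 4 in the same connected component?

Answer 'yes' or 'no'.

Initial components: {0,1,2,3,4,5}
Adding edge (4,5): both already in same component {0,1,2,3,4,5}. No change.
New components: {0,1,2,3,4,5}
Are 3 and 4 in the same component? yes

Answer: yes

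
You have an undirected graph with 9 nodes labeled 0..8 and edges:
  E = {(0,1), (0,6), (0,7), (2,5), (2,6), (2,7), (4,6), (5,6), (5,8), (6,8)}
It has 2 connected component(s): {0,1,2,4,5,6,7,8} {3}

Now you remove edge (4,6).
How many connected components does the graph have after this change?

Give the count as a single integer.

Answer: 3

Derivation:
Initial component count: 2
Remove (4,6): it was a bridge. Count increases: 2 -> 3.
  After removal, components: {0,1,2,5,6,7,8} {3} {4}
New component count: 3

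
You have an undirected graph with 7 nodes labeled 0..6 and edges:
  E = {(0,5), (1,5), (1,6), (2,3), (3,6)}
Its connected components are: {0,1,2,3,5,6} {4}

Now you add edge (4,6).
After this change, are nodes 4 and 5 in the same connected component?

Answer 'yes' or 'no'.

Initial components: {0,1,2,3,5,6} {4}
Adding edge (4,6): merges {4} and {0,1,2,3,5,6}.
New components: {0,1,2,3,4,5,6}
Are 4 and 5 in the same component? yes

Answer: yes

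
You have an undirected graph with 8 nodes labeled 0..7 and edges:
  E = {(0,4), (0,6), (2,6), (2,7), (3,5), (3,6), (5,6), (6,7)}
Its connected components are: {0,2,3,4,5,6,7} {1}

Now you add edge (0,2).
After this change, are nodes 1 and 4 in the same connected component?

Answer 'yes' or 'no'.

Answer: no

Derivation:
Initial components: {0,2,3,4,5,6,7} {1}
Adding edge (0,2): both already in same component {0,2,3,4,5,6,7}. No change.
New components: {0,2,3,4,5,6,7} {1}
Are 1 and 4 in the same component? no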